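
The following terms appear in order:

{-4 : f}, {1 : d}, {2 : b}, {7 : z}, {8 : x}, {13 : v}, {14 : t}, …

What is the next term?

{19 : r}

First slot: alternating steps +5, +1, +5, +1, …, so -4, 1, 2, 7, 8, 13, 14 → 19.
Letter: letters move back 2 places in the alphabet, wrapping A→Z; f, d, b, z, x, v, t → r.
Combining the parts gives {19 : r}.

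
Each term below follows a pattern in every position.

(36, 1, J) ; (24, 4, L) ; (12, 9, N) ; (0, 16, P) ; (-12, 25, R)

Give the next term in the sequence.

First value: −12 each step; 36, 24, 12, 0, -12 → -24.
Second value goes 1, 4, 9, 16, 25 → 36 (perfect squares: 1², 2², 3², …).
Letter: letters move forward 2 places in the alphabet, so J, L, N, P, R → T.
So the next term is (-24, 36, T).

(-24, 36, T)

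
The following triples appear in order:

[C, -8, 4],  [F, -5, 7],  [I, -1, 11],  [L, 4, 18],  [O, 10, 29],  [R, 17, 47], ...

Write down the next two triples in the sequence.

[U, 25, 76], [X, 34, 123]

Letter: letters move forward 3 places in the alphabet, so C, F, I, L, O, R → U → X.
Second entry: differences are 3, 4, 5, … (increasing by 1 each time), so -8, -5, -1, 4, 10, 17 → 25 → 34.
Third entry: each term is the sum of the two before it, so 4, 7, 11, 18, 29, 47 → 76 → 123.
So the next two triples are [U, 25, 76] and [X, 34, 123].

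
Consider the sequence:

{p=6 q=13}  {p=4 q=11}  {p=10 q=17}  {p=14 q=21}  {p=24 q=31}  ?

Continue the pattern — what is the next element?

{p=38 q=45}

P: each term is the sum of the two before it, so 6, 4, 10, 14, 24 → 38.
Q goes 13, 11, 17, 21, 31 → 45 (always 7 more than the p).
So the next element is {p=38 q=45}.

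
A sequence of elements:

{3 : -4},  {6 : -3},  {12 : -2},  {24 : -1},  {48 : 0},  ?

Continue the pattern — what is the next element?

{96 : 1}

First component: ×2 each step, so 3, 6, 12, 24, 48 → 96.
Second component: +1 each step; -4, -3, -2, -1, 0 → 1.
Putting it together: {96 : 1}.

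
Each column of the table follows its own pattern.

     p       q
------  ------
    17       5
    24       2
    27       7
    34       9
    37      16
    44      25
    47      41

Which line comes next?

54  66

Column p: alternating steps +7, +3, +7, +3, …, so 17, 24, 27, 34, 37, 44, 47 → 54.
Column q: each term is the sum of the two before it, so 5, 2, 7, 9, 16, 25, 41 → 66.
So the next line is 54  66.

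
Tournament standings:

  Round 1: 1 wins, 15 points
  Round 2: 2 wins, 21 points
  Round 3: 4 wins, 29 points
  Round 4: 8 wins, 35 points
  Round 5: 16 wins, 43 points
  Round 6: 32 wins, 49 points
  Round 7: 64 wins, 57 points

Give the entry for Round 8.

128 wins, 63 points

Wins: ×2 each step; 1, 2, 4, 8, 16, 32, 64 → 128.
Points: alternating steps +6, +8, +6, +8, …, so 15, 21, 29, 35, 43, 49, 57 → 63.
So the next row is 128 wins, 63 points.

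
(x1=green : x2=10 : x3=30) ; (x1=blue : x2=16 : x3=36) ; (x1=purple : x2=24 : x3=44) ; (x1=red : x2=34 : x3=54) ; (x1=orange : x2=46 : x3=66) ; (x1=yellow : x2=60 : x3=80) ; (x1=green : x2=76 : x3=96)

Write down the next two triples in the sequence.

(x1=blue : x2=94 : x3=114), (x1=purple : x2=114 : x3=134)

X1: green, blue, purple, red, orange, yellow, green → blue → purple (repeats green → blue → purple → red → orange → yellow).
X2 goes 10, 16, 24, 34, 46, 60, 76 → 94 → 114 (differences are 6, 8, 10, … (increasing by 2 each time)).
X3 goes 30, 36, 44, 54, 66, 80, 96 → 114 → 134 (differences are 6, 8, 10, … (increasing by 2 each time)).
So the next two triples are (x1=blue : x2=94 : x3=114) and (x1=purple : x2=114 : x3=134).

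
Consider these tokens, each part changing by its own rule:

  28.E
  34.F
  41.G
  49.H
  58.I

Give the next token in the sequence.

68.J

First component — differences are 6, 7, 8, … (increasing by 1 each time): 28, 34, 41, 49, 58 → 68.
Letter goes E, F, G, H, I → J (letters move forward 1 place in the alphabet).
Combining the parts gives 68.J.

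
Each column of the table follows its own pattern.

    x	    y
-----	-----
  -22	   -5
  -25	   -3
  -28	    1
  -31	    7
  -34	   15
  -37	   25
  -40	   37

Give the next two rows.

Column x: −3 each step; -22, -25, -28, -31, -34, -37, -40 → -43 → -46.
Column y: differences are 2, 4, 6, … (increasing by 2 each time), so -5, -3, 1, 7, 15, 25, 37 → 51 → 67.
Putting the parts together: -43  51 and then -46  67.

-43  51; -46  67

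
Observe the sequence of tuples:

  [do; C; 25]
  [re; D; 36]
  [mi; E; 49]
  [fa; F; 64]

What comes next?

[sol; G; 81]

Note: runs through the solfège scale do→ti; do, re, mi, fa → sol.
For the letter, letters move forward 1 place in the alphabet: C, D, E, F → G.
For the third component, perfect squares: 5², 6², 7², …: 25, 36, 49, 64 → 81.
Putting it together: [sol; G; 81].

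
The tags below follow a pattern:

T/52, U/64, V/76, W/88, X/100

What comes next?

Y/112

Letter — letters move forward 1 place in the alphabet: T, U, V, W, X → Y.
For the second component, +12 each step: 52, 64, 76, 88, 100 → 112.
Combining the parts gives Y/112.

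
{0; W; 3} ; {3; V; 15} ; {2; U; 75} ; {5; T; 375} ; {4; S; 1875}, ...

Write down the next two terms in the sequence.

First component: 0, 3, 2, 5, 4 → 7 → 6 (alternating steps +3, −1, +3, −1, …).
Letter: letters move back 1 place in the alphabet; W, V, U, T, S → R → Q.
Third component: ×5 each step, so 3, 15, 75, 375, 1875 → 9375 → 46875.
So the next two terms are {7; R; 9375} and {6; Q; 46875}.

{7; R; 9375}, {6; Q; 46875}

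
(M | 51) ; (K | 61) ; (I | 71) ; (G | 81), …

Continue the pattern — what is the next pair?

Letter: letters move back 2 places in the alphabet, so M, K, I, G → E.
Second value: +10 each step; 51, 61, 71, 81 → 91.
Combining the parts gives (E | 91).

(E | 91)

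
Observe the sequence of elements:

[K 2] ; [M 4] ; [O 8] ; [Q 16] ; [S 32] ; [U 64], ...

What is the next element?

[W 128]

Letter — letters move forward 2 places in the alphabet: K, M, O, Q, S, U → W.
Second component: ×2 each step; 2, 4, 8, 16, 32, 64 → 128.
Putting it together: [W 128].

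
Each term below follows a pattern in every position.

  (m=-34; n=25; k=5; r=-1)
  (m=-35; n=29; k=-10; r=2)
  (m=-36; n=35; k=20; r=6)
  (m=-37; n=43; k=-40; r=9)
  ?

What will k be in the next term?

K goes 5, -10, 20, -40 → 80 (×(-2) each step).

80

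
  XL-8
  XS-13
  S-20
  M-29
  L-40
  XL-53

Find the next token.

Size: XL, XS, S, M, L, XL → XS (repeats XL → XS → S → M → L).
Second component — differences are 5, 7, 9, … (increasing by 2 each time): 8, 13, 20, 29, 40, 53 → 68.
So the next token is XS-68.

XS-68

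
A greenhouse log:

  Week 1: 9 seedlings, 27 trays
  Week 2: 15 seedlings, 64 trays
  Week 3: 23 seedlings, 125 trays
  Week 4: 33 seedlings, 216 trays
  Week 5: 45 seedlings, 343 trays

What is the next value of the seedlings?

59

For the seedlings, differences are 6, 8, 10, … (increasing by 2 each time): 9, 15, 23, 33, 45 → 59.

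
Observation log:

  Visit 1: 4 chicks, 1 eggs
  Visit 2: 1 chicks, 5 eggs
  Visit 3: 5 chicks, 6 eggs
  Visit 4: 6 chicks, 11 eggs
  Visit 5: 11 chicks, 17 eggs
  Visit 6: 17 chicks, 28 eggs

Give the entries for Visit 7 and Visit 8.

28 chicks, 45 eggs; 45 chicks, 73 eggs

For the chicks, each term is the sum of the two before it: 4, 1, 5, 6, 11, 17 → 28 → 45.
Eggs: each term is the sum of the two before it, so 1, 5, 6, 11, 17, 28 → 45 → 73.
So the next two lines are 28 chicks, 45 eggs and 45 chicks, 73 eggs.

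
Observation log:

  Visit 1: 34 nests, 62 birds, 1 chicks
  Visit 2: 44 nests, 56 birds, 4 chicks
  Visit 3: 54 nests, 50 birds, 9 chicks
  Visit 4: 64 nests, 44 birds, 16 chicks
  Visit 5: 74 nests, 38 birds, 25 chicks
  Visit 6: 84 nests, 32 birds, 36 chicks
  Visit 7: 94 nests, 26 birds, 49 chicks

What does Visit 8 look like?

Nests — +10 each step: 34, 44, 54, 64, 74, 84, 94 → 104.
Birds: −6 each step; 62, 56, 50, 44, 38, 32, 26 → 20.
Chicks: perfect squares: 1², 2², 3², …; 1, 4, 9, 16, 25, 36, 49 → 64.
So the next line is 104 nests, 20 birds, 64 chicks.

104 nests, 20 birds, 64 chicks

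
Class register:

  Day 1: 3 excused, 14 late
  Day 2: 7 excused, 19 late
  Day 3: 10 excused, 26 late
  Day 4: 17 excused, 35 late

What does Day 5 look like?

Excused: each term is the sum of the two before it; 3, 7, 10, 17 → 27.
Late: differences are 5, 7, 9, … (increasing by 2 each time); 14, 19, 26, 35 → 46.
Putting it together: 27 excused, 46 late.

27 excused, 46 late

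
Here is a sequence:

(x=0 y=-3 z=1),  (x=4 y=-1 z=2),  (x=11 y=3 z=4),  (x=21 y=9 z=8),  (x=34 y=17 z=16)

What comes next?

(x=50 y=27 z=32)

X: differences are 4, 7, 10, … (increasing by 3 each time), so 0, 4, 11, 21, 34 → 50.
For the y, differences are 2, 4, 6, … (increasing by 2 each time): -3, -1, 3, 9, 17 → 27.
For the z, ×2 each step: 1, 2, 4, 8, 16 → 32.
Putting it together: (x=50 y=27 z=32).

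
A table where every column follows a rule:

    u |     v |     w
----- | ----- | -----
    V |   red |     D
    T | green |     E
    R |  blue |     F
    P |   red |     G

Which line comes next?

N  green  H

Column u: letters move back 2 places in the alphabet; V, T, R, P → N.
Column v: repeats red → green → blue, so red, green, blue, red → green.
Column w: D, E, F, G → H (letters move forward 1 place in the alphabet).
So the next line is N  green  H.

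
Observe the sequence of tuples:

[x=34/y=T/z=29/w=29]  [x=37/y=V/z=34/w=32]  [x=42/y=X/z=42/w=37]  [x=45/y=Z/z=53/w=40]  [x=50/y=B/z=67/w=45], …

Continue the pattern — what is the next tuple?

[x=53/y=D/z=84/w=48]

X: alternating steps +3, +5, +3, +5, …; 34, 37, 42, 45, 50 → 53.
Y: letters move forward 2 places in the alphabet, wrapping Z→A; T, V, X, Z, B → D.
Z: 29, 34, 42, 53, 67 → 84 (differences are 5, 8, 11, … (increasing by 3 each time)).
W: always 5 less than the x; 29, 32, 37, 40, 45 → 48.
Putting it together: [x=53/y=D/z=84/w=48].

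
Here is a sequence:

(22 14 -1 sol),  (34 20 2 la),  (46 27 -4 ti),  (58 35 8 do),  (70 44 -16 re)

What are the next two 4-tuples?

First coordinate: 22, 34, 46, 58, 70 → 82 → 94 (+12 each step).
Second coordinate: differences are 6, 7, 8, … (increasing by 1 each time); 14, 20, 27, 35, 44 → 54 → 65.
Third coordinate: ×(-2) each step; -1, 2, -4, 8, -16 → 32 → -64.
Note: runs through the solfège scale do→ti, so sol, la, ti, do, re → mi → fa.
So the next two 4-tuples are (82 54 32 mi) and (94 65 -64 fa).

(82 54 32 mi), (94 65 -64 fa)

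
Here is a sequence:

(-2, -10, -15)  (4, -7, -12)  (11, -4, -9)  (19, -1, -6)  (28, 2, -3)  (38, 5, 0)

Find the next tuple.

For the first entry, differences are 6, 7, 8, … (increasing by 1 each time): -2, 4, 11, 19, 28, 38 → 49.
Second entry: +3 each step, so -10, -7, -4, -1, 2, 5 → 8.
Third entry goes -15, -12, -9, -6, -3, 0 → 3 (always 5 less than the second entry).
Putting it together: (49, 8, 3).

(49, 8, 3)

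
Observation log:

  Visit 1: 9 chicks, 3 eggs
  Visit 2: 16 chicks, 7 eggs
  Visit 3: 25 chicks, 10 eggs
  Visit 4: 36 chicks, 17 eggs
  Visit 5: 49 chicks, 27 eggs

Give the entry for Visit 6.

64 chicks, 44 eggs

Chicks: 9, 16, 25, 36, 49 → 64 (perfect squares: 3², 4², 5², …).
Eggs: 3, 7, 10, 17, 27 → 44 (each term is the sum of the two before it).
So the next record is 64 chicks, 44 eggs.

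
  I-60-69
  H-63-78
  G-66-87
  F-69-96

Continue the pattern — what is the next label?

Letter goes I, H, G, F → E (letters move back 1 place in the alphabet).
Second component: +3 each step, so 60, 63, 66, 69 → 72.
Third component: +9 each step; 69, 78, 87, 96 → 105.
Putting it together: E-72-105.

E-72-105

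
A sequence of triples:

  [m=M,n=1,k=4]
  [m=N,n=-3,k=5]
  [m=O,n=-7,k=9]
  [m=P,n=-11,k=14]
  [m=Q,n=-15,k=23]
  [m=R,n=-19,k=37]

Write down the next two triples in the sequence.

For the m, letters move forward 1 place in the alphabet: M, N, O, P, Q, R → S → T.
N: 1, -3, -7, -11, -15, -19 → -23 → -27 (−4 each step).
K — each term is the sum of the two before it: 4, 5, 9, 14, 23, 37 → 60 → 97.
Putting the parts together: [m=S,n=-23,k=60] and then [m=T,n=-27,k=97].

[m=S,n=-23,k=60], [m=T,n=-27,k=97]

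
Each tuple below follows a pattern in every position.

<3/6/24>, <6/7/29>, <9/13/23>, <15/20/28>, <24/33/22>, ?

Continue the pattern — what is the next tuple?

<39/53/27>

First coordinate goes 3, 6, 9, 15, 24 → 39 (each term is the sum of the two before it).
Second coordinate goes 6, 7, 13, 20, 33 → 53 (each term is the sum of the two before it).
Third coordinate goes 24, 29, 23, 28, 22 → 27 (alternating steps +5, −6, +5, −6, …).
Combining the parts gives <39/53/27>.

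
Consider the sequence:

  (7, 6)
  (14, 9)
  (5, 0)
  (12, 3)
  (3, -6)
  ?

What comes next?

First component: alternating steps +7, −9, +7, −9, …, so 7, 14, 5, 12, 3 → 10.
Second component: alternating steps +3, −9, +3, −9, …; 6, 9, 0, 3, -6 → -3.
Combining the parts gives (10, -3).

(10, -3)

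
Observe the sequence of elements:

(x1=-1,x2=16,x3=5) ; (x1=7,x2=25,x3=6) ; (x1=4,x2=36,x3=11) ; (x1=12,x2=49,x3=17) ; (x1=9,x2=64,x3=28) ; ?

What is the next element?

(x1=17,x2=81,x3=45)

X1: alternating steps +8, −3, +8, −3, …; -1, 7, 4, 12, 9 → 17.
For the x2, perfect squares: 4², 5², 6², …: 16, 25, 36, 49, 64 → 81.
X3 goes 5, 6, 11, 17, 28 → 45 (each term is the sum of the two before it).
So the next element is (x1=17,x2=81,x3=45).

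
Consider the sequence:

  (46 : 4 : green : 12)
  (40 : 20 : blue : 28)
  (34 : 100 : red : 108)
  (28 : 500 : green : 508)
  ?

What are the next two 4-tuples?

First slot: −6 each step, so 46, 40, 34, 28 → 22 → 16.
Second slot goes 4, 20, 100, 500 → 2500 → 12500 (×5 each step).
Colour: green, blue, red, green → blue → red (repeats green → blue → red).
Fourth slot: 12, 28, 108, 508 → 2508 → 12508 (always 8 more than the second slot).
Putting the parts together: (22 : 2500 : blue : 2508) and then (16 : 12500 : red : 12508).

(22 : 2500 : blue : 2508), (16 : 12500 : red : 12508)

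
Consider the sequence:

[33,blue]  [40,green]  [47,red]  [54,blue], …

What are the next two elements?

First part goes 33, 40, 47, 54 → 61 → 68 (+7 each step).
Colour: repeats blue → green → red; blue, green, red, blue → green → red.
Putting the parts together: [61,green] and then [68,red].

[61,green], [68,red]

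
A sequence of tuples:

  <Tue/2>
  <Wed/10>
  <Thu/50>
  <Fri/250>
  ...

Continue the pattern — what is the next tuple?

Day — runs through the weekdays Mon→Sun: Tue, Wed, Thu, Fri → Sat.
Second entry goes 2, 10, 50, 250 → 1250 (×5 each step).
So the next tuple is <Sat/1250>.

<Sat/1250>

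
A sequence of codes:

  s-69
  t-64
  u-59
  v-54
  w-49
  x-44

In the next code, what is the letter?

Letter: s, t, u, v, w, x → y (letters move forward 1 place in the alphabet).

y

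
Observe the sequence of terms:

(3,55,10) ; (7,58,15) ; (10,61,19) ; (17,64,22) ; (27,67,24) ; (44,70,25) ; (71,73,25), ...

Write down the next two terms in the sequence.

First part — each term is the sum of the two before it: 3, 7, 10, 17, 27, 44, 71 → 115 → 186.
Second part: +3 each step; 55, 58, 61, 64, 67, 70, 73 → 76 → 79.
Third part: 10, 15, 19, 22, 24, 25, 25 → 24 → 22 (differences are 5, 4, 3, … (decreasing by 1 each time)).
Putting the parts together: (115,76,24) and then (186,79,22).

(115,76,24), (186,79,22)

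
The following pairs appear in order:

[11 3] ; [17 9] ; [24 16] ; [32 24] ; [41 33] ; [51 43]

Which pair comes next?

[62 54]

First part: 11, 17, 24, 32, 41, 51 → 62 (differences are 6, 7, 8, … (increasing by 1 each time)).
Second part — always 8 less than the first part: 3, 9, 16, 24, 33, 43 → 54.
Combining the parts gives [62 54].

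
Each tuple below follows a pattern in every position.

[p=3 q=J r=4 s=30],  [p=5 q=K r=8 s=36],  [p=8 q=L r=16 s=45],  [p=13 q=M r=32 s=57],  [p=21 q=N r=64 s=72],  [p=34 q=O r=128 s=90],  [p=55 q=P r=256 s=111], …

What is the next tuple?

[p=89 q=Q r=512 s=135]

P: 3, 5, 8, 13, 21, 34, 55 → 89 (each term is the sum of the two before it).
Q goes J, K, L, M, N, O, P → Q (letters move forward 1 place in the alphabet).
R: ×2 each step; 4, 8, 16, 32, 64, 128, 256 → 512.
S: differences are 6, 9, 12, … (increasing by 3 each time), so 30, 36, 45, 57, 72, 90, 111 → 135.
Combining the parts gives [p=89 q=Q r=512 s=135].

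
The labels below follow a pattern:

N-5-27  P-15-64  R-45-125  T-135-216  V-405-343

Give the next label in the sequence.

Letter: N, P, R, T, V → X (letters move forward 2 places in the alphabet).
Second component: 5, 15, 45, 135, 405 → 1215 (×3 each step).
Third component: perfect cubes: 3³, 4³, 5³, …; 27, 64, 125, 216, 343 → 512.
So the next label is X-1215-512.

X-1215-512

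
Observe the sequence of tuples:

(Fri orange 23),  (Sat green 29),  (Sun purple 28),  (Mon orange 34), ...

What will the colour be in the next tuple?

Colour: orange, green, purple, orange → green (repeats orange → green → purple).

green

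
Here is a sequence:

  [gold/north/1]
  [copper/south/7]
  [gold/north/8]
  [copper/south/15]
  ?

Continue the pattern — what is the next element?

Metal — alternates gold ↔ copper: gold, copper, gold, copper → gold.
Direction: alternates north ↔ south; north, south, north, south → north.
Third coordinate: each term is the sum of the two before it; 1, 7, 8, 15 → 23.
Combining the parts gives [gold/north/23].

[gold/north/23]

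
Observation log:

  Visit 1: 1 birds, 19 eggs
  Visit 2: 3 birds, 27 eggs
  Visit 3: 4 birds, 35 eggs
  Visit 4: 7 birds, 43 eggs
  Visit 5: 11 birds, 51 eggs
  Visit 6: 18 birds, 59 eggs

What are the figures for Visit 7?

Birds: each term is the sum of the two before it; 1, 3, 4, 7, 11, 18 → 29.
Eggs goes 19, 27, 35, 43, 51, 59 → 67 (+8 each step).
Combining the parts gives 29 birds, 67 eggs.

29 birds, 67 eggs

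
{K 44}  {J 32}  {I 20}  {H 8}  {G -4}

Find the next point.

Letter: K, J, I, H, G → F (letters move back 1 place in the alphabet).
Second slot: −12 each step, so 44, 32, 20, 8, -4 → -16.
Combining the parts gives {F -16}.

{F -16}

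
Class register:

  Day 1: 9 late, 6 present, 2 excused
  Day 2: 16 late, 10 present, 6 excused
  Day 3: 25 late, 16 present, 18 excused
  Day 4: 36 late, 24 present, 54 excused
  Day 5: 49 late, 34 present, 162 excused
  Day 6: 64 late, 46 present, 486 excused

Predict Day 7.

For the late, perfect squares: 3², 4², 5², …: 9, 16, 25, 36, 49, 64 → 81.
Present: differences are 4, 6, 8, … (increasing by 2 each time); 6, 10, 16, 24, 34, 46 → 60.
Excused: 2, 6, 18, 54, 162, 486 → 1458 (×3 each step).
So the next line is 81 late, 60 present, 1458 excused.

81 late, 60 present, 1458 excused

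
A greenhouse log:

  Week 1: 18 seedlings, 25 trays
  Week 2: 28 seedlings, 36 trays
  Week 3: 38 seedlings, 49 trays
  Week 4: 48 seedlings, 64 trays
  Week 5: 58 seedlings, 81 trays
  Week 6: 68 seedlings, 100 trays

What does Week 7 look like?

78 seedlings, 121 trays

Seedlings — +10 each step: 18, 28, 38, 48, 58, 68 → 78.
For the trays, perfect squares: 5², 6², 7², …: 25, 36, 49, 64, 81, 100 → 121.
Putting it together: 78 seedlings, 121 trays.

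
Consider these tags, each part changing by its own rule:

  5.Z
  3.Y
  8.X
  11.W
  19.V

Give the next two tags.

First component: each term is the sum of the two before it; 5, 3, 8, 11, 19 → 30 → 49.
Letter goes Z, Y, X, W, V → U → T (letters move back 1 place in the alphabet).
Putting the parts together: 30.U and then 49.T.

30.U, 49.T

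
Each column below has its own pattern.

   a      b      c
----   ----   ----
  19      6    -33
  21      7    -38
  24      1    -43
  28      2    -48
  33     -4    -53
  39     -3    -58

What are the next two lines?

Column a: differences are 2, 3, 4, … (increasing by 1 each time), so 19, 21, 24, 28, 33, 39 → 46 → 54.
Column b goes 6, 7, 1, 2, -4, -3 → -9 → -8 (alternating steps +1, −6, +1, −6, …).
Column c goes -33, -38, -43, -48, -53, -58 → -63 → -68 (−5 each step).
Putting the parts together: 46  -9  -63 and then 54  -8  -68.

46  -9  -63; 54  -8  -68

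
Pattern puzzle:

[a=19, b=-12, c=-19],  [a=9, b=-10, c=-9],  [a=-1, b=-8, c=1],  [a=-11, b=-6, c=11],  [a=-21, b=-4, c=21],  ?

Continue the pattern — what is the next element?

[a=-31, b=-2, c=31]

For the a, −10 each step: 19, 9, -1, -11, -21 → -31.
B: +2 each step; -12, -10, -8, -6, -4 → -2.
C goes -19, -9, 1, 11, 21 → 31 (always the negative of the a).
So the next element is [a=-31, b=-2, c=31].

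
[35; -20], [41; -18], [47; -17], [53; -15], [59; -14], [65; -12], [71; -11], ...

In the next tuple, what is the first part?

77

For the first part, +6 each step: 35, 41, 47, 53, 59, 65, 71 → 77.
Second part goes -20, -18, -17, -15, -14, -12, -11 → -9 (alternating steps +2, +1, +2, +1, …).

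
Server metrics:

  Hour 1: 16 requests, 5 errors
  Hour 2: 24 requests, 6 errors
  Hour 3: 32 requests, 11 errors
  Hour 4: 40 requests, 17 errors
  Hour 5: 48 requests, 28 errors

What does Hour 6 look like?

56 requests, 45 errors

Requests: +8 each step, so 16, 24, 32, 40, 48 → 56.
Errors goes 5, 6, 11, 17, 28 → 45 (each term is the sum of the two before it).
Combining the parts gives 56 requests, 45 errors.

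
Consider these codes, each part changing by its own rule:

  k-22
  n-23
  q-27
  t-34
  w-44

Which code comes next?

Letter: letters move forward 3 places in the alphabet; k, n, q, t, w → z.
Second component goes 22, 23, 27, 34, 44 → 57 (differences are 1, 4, 7, … (increasing by 3 each time)).
So the next code is z-57.

z-57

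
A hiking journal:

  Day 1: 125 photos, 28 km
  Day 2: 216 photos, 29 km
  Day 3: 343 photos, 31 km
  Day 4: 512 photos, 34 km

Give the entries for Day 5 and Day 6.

Photos — perfect cubes: 5³, 6³, 7³, …: 125, 216, 343, 512 → 729 → 1000.
Km: differences are 1, 2, 3, … (increasing by 1 each time); 28, 29, 31, 34 → 38 → 43.
Putting the parts together: 729 photos, 38 km and then 1000 photos, 43 km.

729 photos, 38 km; 1000 photos, 43 km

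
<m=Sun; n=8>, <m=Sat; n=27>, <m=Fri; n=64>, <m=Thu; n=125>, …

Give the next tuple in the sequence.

M — runs backward through the weekdays Mon→Sun: Sun, Sat, Fri, Thu → Wed.
N: 8, 27, 64, 125 → 216 (perfect cubes: 2³, 3³, 4³, …).
Combining the parts gives <m=Wed; n=216>.

<m=Wed; n=216>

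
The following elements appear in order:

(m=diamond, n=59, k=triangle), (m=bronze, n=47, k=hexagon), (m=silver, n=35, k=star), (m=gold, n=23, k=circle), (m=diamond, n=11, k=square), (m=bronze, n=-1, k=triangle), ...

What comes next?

M: repeats diamond → bronze → silver → gold, so diamond, bronze, silver, gold, diamond, bronze → silver.
N: −12 each step, so 59, 47, 35, 23, 11, -1 → -13.
K: triangle, hexagon, star, circle, square, triangle → hexagon (repeats triangle → hexagon → star → circle → square).
Combining the parts gives (m=silver, n=-13, k=hexagon).

(m=silver, n=-13, k=hexagon)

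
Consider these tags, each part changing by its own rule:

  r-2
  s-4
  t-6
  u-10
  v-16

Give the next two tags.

Letter: r, s, t, u, v → w → x (letters move forward 1 place in the alphabet).
Second component: each term is the sum of the two before it; 2, 4, 6, 10, 16 → 26 → 42.
So the next two tags are w-26 and x-42.

w-26 then x-42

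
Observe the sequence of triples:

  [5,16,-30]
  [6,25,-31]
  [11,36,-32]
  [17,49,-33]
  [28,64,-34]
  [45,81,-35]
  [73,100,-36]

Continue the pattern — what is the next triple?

[118,121,-37]

First entry goes 5, 6, 11, 17, 28, 45, 73 → 118 (each term is the sum of the two before it).
Second entry: perfect squares: 4², 5², 6², …; 16, 25, 36, 49, 64, 81, 100 → 121.
Third entry: −1 each step, so -30, -31, -32, -33, -34, -35, -36 → -37.
So the next triple is [118,121,-37].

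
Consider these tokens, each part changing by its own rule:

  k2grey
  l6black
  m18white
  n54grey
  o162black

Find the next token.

p486white

Letter goes k, l, m, n, o → p (letters move forward 1 place in the alphabet).
Second component — ×3 each step: 2, 6, 18, 54, 162 → 486.
Shade — repeats grey → black → white: grey, black, white, grey, black → white.
So the next token is p486white.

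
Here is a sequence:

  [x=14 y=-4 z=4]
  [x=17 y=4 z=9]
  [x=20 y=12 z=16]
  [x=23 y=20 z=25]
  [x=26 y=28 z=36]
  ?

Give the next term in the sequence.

[x=29 y=36 z=49]

X: +3 each step, so 14, 17, 20, 23, 26 → 29.
Y goes -4, 4, 12, 20, 28 → 36 (+8 each step).
Z: perfect squares: 2², 3², 4², …; 4, 9, 16, 25, 36 → 49.
Putting it together: [x=29 y=36 z=49].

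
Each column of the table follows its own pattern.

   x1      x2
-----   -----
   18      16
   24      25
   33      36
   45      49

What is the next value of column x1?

60

Column x1: 18, 24, 33, 45 → 60 (differences are 6, 9, 12, … (increasing by 3 each time)).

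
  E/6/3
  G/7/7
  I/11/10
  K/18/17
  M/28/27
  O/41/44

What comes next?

Q/57/71

Letter: letters move forward 2 places in the alphabet, so E, G, I, K, M, O → Q.
For the second component, differences are 1, 4, 7, … (increasing by 3 each time): 6, 7, 11, 18, 28, 41 → 57.
Third component — each term is the sum of the two before it: 3, 7, 10, 17, 27, 44 → 71.
Putting it together: Q/57/71.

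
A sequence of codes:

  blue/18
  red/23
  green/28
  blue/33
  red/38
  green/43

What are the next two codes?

blue/48, red/53

Colour: repeats blue → red → green, so blue, red, green, blue, red, green → blue → red.
For the second component, +5 each step: 18, 23, 28, 33, 38, 43 → 48 → 53.
Putting the parts together: blue/48 and then red/53.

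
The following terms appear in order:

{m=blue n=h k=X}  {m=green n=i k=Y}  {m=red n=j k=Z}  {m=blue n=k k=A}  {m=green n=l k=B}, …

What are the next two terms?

M: repeats blue → green → red, so blue, green, red, blue, green → red → blue.
N: h, i, j, k, l → m → n (letters move forward 1 place in the alphabet).
For the k, letters move forward 1 place in the alphabet, wrapping Z→A: X, Y, Z, A, B → C → D.
Putting the parts together: {m=red n=m k=C} and then {m=blue n=n k=D}.

{m=red n=m k=C}, {m=blue n=n k=D}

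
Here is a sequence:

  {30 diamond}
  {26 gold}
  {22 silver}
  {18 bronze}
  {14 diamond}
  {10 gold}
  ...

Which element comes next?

{6 silver}

For the first slot, −4 each step: 30, 26, 22, 18, 14, 10 → 6.
Rank goes diamond, gold, silver, bronze, diamond, gold → silver (repeats diamond → gold → silver → bronze).
So the next element is {6 silver}.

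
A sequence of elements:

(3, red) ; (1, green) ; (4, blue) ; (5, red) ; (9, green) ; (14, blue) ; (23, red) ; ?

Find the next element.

(37, green)

First slot — each term is the sum of the two before it: 3, 1, 4, 5, 9, 14, 23 → 37.
Colour: repeats red → green → blue; red, green, blue, red, green, blue, red → green.
So the next element is (37, green).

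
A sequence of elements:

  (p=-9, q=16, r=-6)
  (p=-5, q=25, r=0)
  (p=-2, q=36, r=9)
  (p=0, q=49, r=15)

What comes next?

P: differences are 4, 3, 2, … (decreasing by 1 each time), so -9, -5, -2, 0 → 1.
Q — perfect squares: 4², 5², 6², …: 16, 25, 36, 49 → 64.
R: alternating steps +6, +9, +6, +9, …, so -6, 0, 9, 15 → 24.
Putting it together: (p=1, q=64, r=24).

(p=1, q=64, r=24)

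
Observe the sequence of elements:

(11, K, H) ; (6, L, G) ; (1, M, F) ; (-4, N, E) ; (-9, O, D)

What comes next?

First value goes 11, 6, 1, -4, -9 → -14 (−5 each step).
First letter: K, L, M, N, O → P (letters move forward 1 place in the alphabet).
Second letter — letters move back 1 place in the alphabet: H, G, F, E, D → C.
So the next element is (-14, P, C).

(-14, P, C)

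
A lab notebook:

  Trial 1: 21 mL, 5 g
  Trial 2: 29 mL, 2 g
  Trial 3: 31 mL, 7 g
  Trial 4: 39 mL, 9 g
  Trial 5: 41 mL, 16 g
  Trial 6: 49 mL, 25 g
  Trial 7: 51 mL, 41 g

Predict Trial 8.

ML goes 21, 29, 31, 39, 41, 49, 51 → 59 (alternating steps +8, +2, +8, +2, …).
G: each term is the sum of the two before it; 5, 2, 7, 9, 16, 25, 41 → 66.
Putting it together: 59 mL, 66 g.

59 mL, 66 g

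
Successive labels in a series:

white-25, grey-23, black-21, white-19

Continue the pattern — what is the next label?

grey-17

Shade — repeats white → grey → black: white, grey, black, white → grey.
Second component goes 25, 23, 21, 19 → 17 (−2 each step).
Combining the parts gives grey-17.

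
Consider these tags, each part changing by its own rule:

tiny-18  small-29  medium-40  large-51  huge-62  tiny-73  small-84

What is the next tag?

Size — repeats tiny → small → medium → large → huge: tiny, small, medium, large, huge, tiny, small → medium.
Second component: +11 each step, so 18, 29, 40, 51, 62, 73, 84 → 95.
Combining the parts gives medium-95.

medium-95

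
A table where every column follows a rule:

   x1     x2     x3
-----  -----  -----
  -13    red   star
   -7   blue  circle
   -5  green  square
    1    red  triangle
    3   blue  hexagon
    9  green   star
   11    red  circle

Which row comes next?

Column x1: alternating steps +6, +2, +6, +2, …; -13, -7, -5, 1, 3, 9, 11 → 17.
Column x2: repeats red → blue → green, so red, blue, green, red, blue, green, red → blue.
Column x3 goes star, circle, square, triangle, hexagon, star, circle → square (repeats star → circle → square → triangle → hexagon).
Putting it together: 17  blue  square.

17  blue  square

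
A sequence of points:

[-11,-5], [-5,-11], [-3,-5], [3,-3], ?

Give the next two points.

First coordinate: alternating steps +6, +2, +6, +2, …, so -11, -5, -3, 3 → 5 → 11.
Second coordinate goes -5, -11, -5, -3 → 3 → 5 (always the previous value of the first coordinate).
Putting the parts together: [5,3] and then [11,5].

[5,3], [11,5]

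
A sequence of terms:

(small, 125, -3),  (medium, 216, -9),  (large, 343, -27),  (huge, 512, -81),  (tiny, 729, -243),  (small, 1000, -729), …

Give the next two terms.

Size: small, medium, large, huge, tiny, small → medium → large (repeats small → medium → large → huge → tiny).
Second component: perfect cubes: 5³, 6³, 7³, …; 125, 216, 343, 512, 729, 1000 → 1331 → 1728.
Third component: -3, -9, -27, -81, -243, -729 → -2187 → -6561 (×3 each step).
So the next two terms are (medium, 1331, -2187) and (large, 1728, -6561).

(medium, 1331, -2187), (large, 1728, -6561)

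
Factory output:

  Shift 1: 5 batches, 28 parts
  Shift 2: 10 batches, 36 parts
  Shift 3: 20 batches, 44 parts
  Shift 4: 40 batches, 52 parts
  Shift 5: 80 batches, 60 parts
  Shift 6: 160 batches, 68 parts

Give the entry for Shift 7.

320 batches, 76 parts

Batches: ×2 each step, so 5, 10, 20, 40, 80, 160 → 320.
Parts: +8 each step, so 28, 36, 44, 52, 60, 68 → 76.
Putting it together: 320 batches, 76 parts.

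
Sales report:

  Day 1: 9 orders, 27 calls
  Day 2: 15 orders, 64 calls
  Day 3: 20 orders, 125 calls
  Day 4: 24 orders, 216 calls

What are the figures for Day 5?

27 orders, 343 calls

Orders: differences are 6, 5, 4, … (decreasing by 1 each time); 9, 15, 20, 24 → 27.
Calls: 27, 64, 125, 216 → 343 (perfect cubes: 3³, 4³, 5³, …).
Putting it together: 27 orders, 343 calls.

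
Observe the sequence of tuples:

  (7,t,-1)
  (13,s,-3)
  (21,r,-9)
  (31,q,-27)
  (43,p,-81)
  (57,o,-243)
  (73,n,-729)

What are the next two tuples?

(91,m,-2187), (111,l,-6561)

First part goes 7, 13, 21, 31, 43, 57, 73 → 91 → 111 (differences are 6, 8, 10, … (increasing by 2 each time)).
Letter: letters move back 1 place in the alphabet, so t, s, r, q, p, o, n → m → l.
Third part goes -1, -3, -9, -27, -81, -243, -729 → -2187 → -6561 (×3 each step).
So the next two tuples are (91,m,-2187) and (111,l,-6561).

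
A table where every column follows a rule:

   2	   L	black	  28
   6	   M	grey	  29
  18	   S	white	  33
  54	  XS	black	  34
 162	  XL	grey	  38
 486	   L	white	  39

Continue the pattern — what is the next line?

1458  M  black  43

First component: 2, 6, 18, 54, 162, 486 → 1458 (×3 each step).
For the size, repeats L → M → S → XS → XL: L, M, S, XS, XL, L → M.
Shade — repeats black → grey → white: black, grey, white, black, grey, white → black.
Fourth component goes 28, 29, 33, 34, 38, 39 → 43 (alternating steps +1, +4, +1, +4, …).
So the next line is 1458  M  black  43.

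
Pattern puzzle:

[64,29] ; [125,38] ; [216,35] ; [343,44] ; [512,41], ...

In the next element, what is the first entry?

First entry: perfect cubes: 4³, 5³, 6³, …, so 64, 125, 216, 343, 512 → 729.

729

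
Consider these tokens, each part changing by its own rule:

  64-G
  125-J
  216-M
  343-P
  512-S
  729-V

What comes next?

1000-Y

First component: 64, 125, 216, 343, 512, 729 → 1000 (perfect cubes: 4³, 5³, 6³, …).
Letter: letters move forward 3 places in the alphabet; G, J, M, P, S, V → Y.
So the next token is 1000-Y.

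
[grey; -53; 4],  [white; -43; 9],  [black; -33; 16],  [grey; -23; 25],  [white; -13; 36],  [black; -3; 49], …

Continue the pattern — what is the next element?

[grey; 7; 64]

For the shade, repeats grey → white → black: grey, white, black, grey, white, black → grey.
Second slot — +10 each step: -53, -43, -33, -23, -13, -3 → 7.
For the third slot, perfect squares: 2², 3², 4², …: 4, 9, 16, 25, 36, 49 → 64.
So the next element is [grey; 7; 64].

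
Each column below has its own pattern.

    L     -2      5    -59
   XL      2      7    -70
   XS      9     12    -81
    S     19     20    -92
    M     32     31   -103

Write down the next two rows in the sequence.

Size — runs through clothing sizes XS→XL: L, XL, XS, S, M → L → XL.
Second component: differences are 4, 7, 10, … (increasing by 3 each time); -2, 2, 9, 19, 32 → 48 → 67.
Third component goes 5, 7, 12, 20, 31 → 45 → 62 (differences are 2, 5, 8, … (increasing by 3 each time)).
Fourth component: −11 each step, so -59, -70, -81, -92, -103 → -114 → -125.
Putting the parts together: L  48  45  -114 and then XL  67  62  -125.

L  48  45  -114; XL  67  62  -125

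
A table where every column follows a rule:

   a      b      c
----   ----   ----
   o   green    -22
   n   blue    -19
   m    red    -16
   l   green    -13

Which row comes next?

k  blue  -10

Column a: o, n, m, l → k (letters move back 1 place in the alphabet).
Column b goes green, blue, red, green → blue (repeats green → blue → red).
Column c: +3 each step; -22, -19, -16, -13 → -10.
Combining the parts gives k  blue  -10.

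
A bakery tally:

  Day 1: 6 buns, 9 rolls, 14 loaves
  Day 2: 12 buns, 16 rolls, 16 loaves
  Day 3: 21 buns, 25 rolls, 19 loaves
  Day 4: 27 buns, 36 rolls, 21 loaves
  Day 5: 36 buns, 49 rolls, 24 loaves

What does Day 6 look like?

42 buns, 64 rolls, 26 loaves

For the buns, alternating steps +6, +9, +6, +9, …: 6, 12, 21, 27, 36 → 42.
Rolls: perfect squares: 3², 4², 5², …, so 9, 16, 25, 36, 49 → 64.
For the loaves, alternating steps +2, +3, +2, +3, …: 14, 16, 19, 21, 24 → 26.
So the next row is 42 buns, 64 rolls, 26 loaves.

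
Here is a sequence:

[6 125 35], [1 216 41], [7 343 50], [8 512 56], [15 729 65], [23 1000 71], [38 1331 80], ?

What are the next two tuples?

First part — each term is the sum of the two before it: 6, 1, 7, 8, 15, 23, 38 → 61 → 99.
Second part: perfect cubes: 5³, 6³, 7³, …, so 125, 216, 343, 512, 729, 1000, 1331 → 1728 → 2197.
Third part: alternating steps +6, +9, +6, +9, …; 35, 41, 50, 56, 65, 71, 80 → 86 → 95.
So the next two tuples are [61 1728 86] and [99 2197 95].

[61 1728 86], [99 2197 95]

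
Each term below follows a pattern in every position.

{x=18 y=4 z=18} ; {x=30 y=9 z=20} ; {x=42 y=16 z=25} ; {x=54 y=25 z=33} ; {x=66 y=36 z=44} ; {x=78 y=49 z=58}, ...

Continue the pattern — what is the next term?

X: +12 each step; 18, 30, 42, 54, 66, 78 → 90.
Y goes 4, 9, 16, 25, 36, 49 → 64 (perfect squares: 2², 3², 4², …).
Z goes 18, 20, 25, 33, 44, 58 → 75 (differences are 2, 5, 8, … (increasing by 3 each time)).
Combining the parts gives {x=90 y=64 z=75}.

{x=90 y=64 z=75}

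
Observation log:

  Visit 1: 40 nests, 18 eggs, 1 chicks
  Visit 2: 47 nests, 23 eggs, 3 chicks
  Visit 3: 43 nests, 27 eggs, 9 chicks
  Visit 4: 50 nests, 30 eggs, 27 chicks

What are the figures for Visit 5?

46 nests, 32 eggs, 81 chicks

Nests — alternating steps +7, −4, +7, −4, …: 40, 47, 43, 50 → 46.
Eggs: 18, 23, 27, 30 → 32 (differences are 5, 4, 3, … (decreasing by 1 each time)).
For the chicks, ×3 each step: 1, 3, 9, 27 → 81.
So the next row is 46 nests, 32 eggs, 81 chicks.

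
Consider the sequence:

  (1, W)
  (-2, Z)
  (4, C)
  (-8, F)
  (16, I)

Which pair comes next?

(-32, L)

For the first coordinate, ×(-2) each step: 1, -2, 4, -8, 16 → -32.
Letter: W, Z, C, F, I → L (letters move forward 3 places in the alphabet, wrapping Z→A).
Putting it together: (-32, L).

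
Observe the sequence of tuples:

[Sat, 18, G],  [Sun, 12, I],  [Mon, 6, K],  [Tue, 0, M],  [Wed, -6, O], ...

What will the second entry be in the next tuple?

-12

Second entry goes 18, 12, 6, 0, -6 → -12 (−6 each step).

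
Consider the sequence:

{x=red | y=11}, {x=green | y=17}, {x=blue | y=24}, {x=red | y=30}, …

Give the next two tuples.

{x=green | y=37}, {x=blue | y=43}

For the x, repeats red → green → blue: red, green, blue, red → green → blue.
For the y, alternating steps +6, +7, +6, +7, …: 11, 17, 24, 30 → 37 → 43.
Putting the parts together: {x=green | y=37} and then {x=blue | y=43}.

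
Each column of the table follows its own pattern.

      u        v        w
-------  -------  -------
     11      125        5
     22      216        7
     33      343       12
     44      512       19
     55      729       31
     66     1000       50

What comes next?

Column u: +11 each step; 11, 22, 33, 44, 55, 66 → 77.
Column v: 125, 216, 343, 512, 729, 1000 → 1331 (perfect cubes: 5³, 6³, 7³, …).
For the column w, each term is the sum of the two before it: 5, 7, 12, 19, 31, 50 → 81.
Combining the parts gives 77  1331  81.

77  1331  81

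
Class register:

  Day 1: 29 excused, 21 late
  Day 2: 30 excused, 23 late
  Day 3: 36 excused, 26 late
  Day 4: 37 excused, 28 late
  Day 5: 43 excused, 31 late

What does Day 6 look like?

44 excused, 33 late

For the excused, alternating steps +1, +6, +1, +6, …: 29, 30, 36, 37, 43 → 44.
Late: 21, 23, 26, 28, 31 → 33 (alternating steps +2, +3, +2, +3, …).
So the next row is 44 excused, 33 late.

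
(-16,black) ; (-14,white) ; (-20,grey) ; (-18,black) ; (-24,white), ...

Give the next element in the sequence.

(-22,grey)

First slot: alternating steps +2, −6, +2, −6, …; -16, -14, -20, -18, -24 → -22.
Shade: repeats black → white → grey; black, white, grey, black, white → grey.
Combining the parts gives (-22,grey).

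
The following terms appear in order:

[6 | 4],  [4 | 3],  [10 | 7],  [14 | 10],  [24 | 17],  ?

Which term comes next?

[38 | 27]

First slot goes 6, 4, 10, 14, 24 → 38 (each term is the sum of the two before it).
Second slot goes 4, 3, 7, 10, 17 → 27 (each term is the sum of the two before it).
So the next term is [38 | 27].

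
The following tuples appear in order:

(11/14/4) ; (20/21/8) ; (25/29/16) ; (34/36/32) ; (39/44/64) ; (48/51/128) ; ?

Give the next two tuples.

(53/59/256), (62/66/512)

First coordinate: alternating steps +9, +5, +9, +5, …, so 11, 20, 25, 34, 39, 48 → 53 → 62.
Second coordinate: 14, 21, 29, 36, 44, 51 → 59 → 66 (alternating steps +7, +8, +7, +8, …).
Third coordinate — ×2 each step: 4, 8, 16, 32, 64, 128 → 256 → 512.
Putting the parts together: (53/59/256) and then (62/66/512).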